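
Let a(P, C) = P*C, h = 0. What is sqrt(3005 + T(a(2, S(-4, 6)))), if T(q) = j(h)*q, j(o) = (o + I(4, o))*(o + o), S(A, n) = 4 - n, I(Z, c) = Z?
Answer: sqrt(3005) ≈ 54.818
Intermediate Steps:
j(o) = 2*o*(4 + o) (j(o) = (o + 4)*(o + o) = (4 + o)*(2*o) = 2*o*(4 + o))
a(P, C) = C*P
T(q) = 0 (T(q) = (2*0*(4 + 0))*q = (2*0*4)*q = 0*q = 0)
sqrt(3005 + T(a(2, S(-4, 6)))) = sqrt(3005 + 0) = sqrt(3005)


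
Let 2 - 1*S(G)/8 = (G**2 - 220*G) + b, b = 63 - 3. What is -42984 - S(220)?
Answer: -42520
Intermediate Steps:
b = 60
S(G) = -464 - 8*G**2 + 1760*G (S(G) = 16 - 8*((G**2 - 220*G) + 60) = 16 - 8*(60 + G**2 - 220*G) = 16 + (-480 - 8*G**2 + 1760*G) = -464 - 8*G**2 + 1760*G)
-42984 - S(220) = -42984 - (-464 - 8*220**2 + 1760*220) = -42984 - (-464 - 8*48400 + 387200) = -42984 - (-464 - 387200 + 387200) = -42984 - 1*(-464) = -42984 + 464 = -42520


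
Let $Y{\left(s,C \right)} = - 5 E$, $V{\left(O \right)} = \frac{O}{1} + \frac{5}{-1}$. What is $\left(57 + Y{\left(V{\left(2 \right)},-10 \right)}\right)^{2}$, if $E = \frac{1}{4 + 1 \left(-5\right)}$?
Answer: $3844$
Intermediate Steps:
$V{\left(O \right)} = -5 + O$ ($V{\left(O \right)} = O 1 + 5 \left(-1\right) = O - 5 = -5 + O$)
$E = -1$ ($E = \frac{1}{4 - 5} = \frac{1}{-1} = -1$)
$Y{\left(s,C \right)} = 5$ ($Y{\left(s,C \right)} = \left(-5\right) \left(-1\right) = 5$)
$\left(57 + Y{\left(V{\left(2 \right)},-10 \right)}\right)^{2} = \left(57 + 5\right)^{2} = 62^{2} = 3844$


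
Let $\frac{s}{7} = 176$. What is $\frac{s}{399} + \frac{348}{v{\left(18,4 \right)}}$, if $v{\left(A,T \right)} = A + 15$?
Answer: $\frac{8548}{627} \approx 13.633$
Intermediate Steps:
$s = 1232$ ($s = 7 \cdot 176 = 1232$)
$v{\left(A,T \right)} = 15 + A$
$\frac{s}{399} + \frac{348}{v{\left(18,4 \right)}} = \frac{1232}{399} + \frac{348}{15 + 18} = 1232 \cdot \frac{1}{399} + \frac{348}{33} = \frac{176}{57} + 348 \cdot \frac{1}{33} = \frac{176}{57} + \frac{116}{11} = \frac{8548}{627}$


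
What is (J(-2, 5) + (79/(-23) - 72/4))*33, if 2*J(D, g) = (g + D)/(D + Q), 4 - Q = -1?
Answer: -31779/46 ≈ -690.85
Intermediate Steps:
Q = 5 (Q = 4 - 1*(-1) = 4 + 1 = 5)
J(D, g) = (D + g)/(2*(5 + D)) (J(D, g) = ((g + D)/(D + 5))/2 = ((D + g)/(5 + D))/2 = (D + g)/(2*(5 + D)))
(J(-2, 5) + (79/(-23) - 72/4))*33 = ((-2 + 5)/(2*(5 - 2)) + (79/(-23) - 72/4))*33 = ((½)*3/3 + (79*(-1/23) - 72*¼))*33 = ((½)*(⅓)*3 + (-79/23 - 18))*33 = (½ - 493/23)*33 = -963/46*33 = -31779/46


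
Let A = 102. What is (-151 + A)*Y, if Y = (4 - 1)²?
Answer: -441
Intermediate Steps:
Y = 9 (Y = 3² = 9)
(-151 + A)*Y = (-151 + 102)*9 = -49*9 = -441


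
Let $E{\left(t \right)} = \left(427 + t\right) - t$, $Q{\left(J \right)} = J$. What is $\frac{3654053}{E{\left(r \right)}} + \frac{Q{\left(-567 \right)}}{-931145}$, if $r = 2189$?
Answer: $\frac{3402453422794}{397598915} \approx 8557.5$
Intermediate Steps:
$E{\left(t \right)} = 427$
$\frac{3654053}{E{\left(r \right)}} + \frac{Q{\left(-567 \right)}}{-931145} = \frac{3654053}{427} - \frac{567}{-931145} = 3654053 \cdot \frac{1}{427} - - \frac{567}{931145} = \frac{3654053}{427} + \frac{567}{931145} = \frac{3402453422794}{397598915}$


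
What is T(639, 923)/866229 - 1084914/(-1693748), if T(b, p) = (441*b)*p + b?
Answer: 10511560214097/34932705626 ≈ 300.91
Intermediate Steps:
T(b, p) = b + 441*b*p (T(b, p) = 441*b*p + b = b + 441*b*p)
T(639, 923)/866229 - 1084914/(-1693748) = (639*(1 + 441*923))/866229 - 1084914/(-1693748) = (639*(1 + 407043))*(1/866229) - 1084914*(-1/1693748) = (639*407044)*(1/866229) + 542457/846874 = 260101116*(1/866229) + 542457/846874 = 86700372/288743 + 542457/846874 = 10511560214097/34932705626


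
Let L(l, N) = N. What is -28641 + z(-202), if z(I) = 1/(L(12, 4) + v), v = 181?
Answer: -5298584/185 ≈ -28641.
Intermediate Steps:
z(I) = 1/185 (z(I) = 1/(4 + 181) = 1/185)
-28641 + z(-202) = -28641 + 1/185 = -5298584/185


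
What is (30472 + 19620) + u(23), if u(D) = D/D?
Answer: 50093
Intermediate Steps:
u(D) = 1
(30472 + 19620) + u(23) = (30472 + 19620) + 1 = 50092 + 1 = 50093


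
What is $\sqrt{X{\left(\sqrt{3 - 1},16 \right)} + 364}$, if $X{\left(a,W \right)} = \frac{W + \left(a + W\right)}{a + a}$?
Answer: $\frac{\sqrt{1458 + 32 \sqrt{2}}}{2} \approx 19.386$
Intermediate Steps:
$X{\left(a,W \right)} = \frac{a + 2 W}{2 a}$ ($X{\left(a,W \right)} = \frac{W + \left(W + a\right)}{2 a} = \left(a + 2 W\right) \frac{1}{2 a} = \frac{a + 2 W}{2 a}$)
$\sqrt{X{\left(\sqrt{3 - 1},16 \right)} + 364} = \sqrt{\frac{16 + \frac{\sqrt{3 - 1}}{2}}{\sqrt{3 - 1}} + 364} = \sqrt{\frac{16 + \frac{\sqrt{2}}{2}}{\sqrt{2}} + 364} = \sqrt{\frac{\sqrt{2}}{2} \left(16 + \frac{\sqrt{2}}{2}\right) + 364} = \sqrt{\frac{\sqrt{2} \left(16 + \frac{\sqrt{2}}{2}\right)}{2} + 364} = \sqrt{364 + \frac{\sqrt{2} \left(16 + \frac{\sqrt{2}}{2}\right)}{2}}$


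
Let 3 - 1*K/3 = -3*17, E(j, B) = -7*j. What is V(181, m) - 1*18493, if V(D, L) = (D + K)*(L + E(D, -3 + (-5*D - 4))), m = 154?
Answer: -400252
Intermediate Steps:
K = 162 (K = 9 - (-9)*17 = 9 - 3*(-51) = 9 + 153 = 162)
V(D, L) = (162 + D)*(L - 7*D) (V(D, L) = (D + 162)*(L - 7*D) = (162 + D)*(L - 7*D))
V(181, m) - 1*18493 = (-1134*181 - 7*181² + 162*154 + 181*154) - 1*18493 = (-205254 - 7*32761 + 24948 + 27874) - 18493 = (-205254 - 229327 + 24948 + 27874) - 18493 = -381759 - 18493 = -400252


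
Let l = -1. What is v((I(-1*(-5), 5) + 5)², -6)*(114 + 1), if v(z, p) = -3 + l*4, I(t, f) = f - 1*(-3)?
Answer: -805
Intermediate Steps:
I(t, f) = 3 + f (I(t, f) = f + 3 = 3 + f)
v(z, p) = -7 (v(z, p) = -3 - 1*4 = -3 - 4 = -7)
v((I(-1*(-5), 5) + 5)², -6)*(114 + 1) = -7*(114 + 1) = -7*115 = -805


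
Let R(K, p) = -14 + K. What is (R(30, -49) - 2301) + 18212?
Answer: 15927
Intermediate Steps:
(R(30, -49) - 2301) + 18212 = ((-14 + 30) - 2301) + 18212 = (16 - 2301) + 18212 = -2285 + 18212 = 15927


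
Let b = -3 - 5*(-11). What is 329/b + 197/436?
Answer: 19211/2834 ≈ 6.7788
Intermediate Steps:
b = 52 (b = -3 + 55 = 52)
329/b + 197/436 = 329/52 + 197/436 = 19211/2834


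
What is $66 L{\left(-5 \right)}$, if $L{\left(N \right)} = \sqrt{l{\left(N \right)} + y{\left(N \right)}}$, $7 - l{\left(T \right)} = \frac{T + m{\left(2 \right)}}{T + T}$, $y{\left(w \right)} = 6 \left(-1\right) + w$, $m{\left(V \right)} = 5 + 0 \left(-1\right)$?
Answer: $132 i \approx 132.0 i$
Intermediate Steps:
$m{\left(V \right)} = 5$ ($m{\left(V \right)} = 5 + 0 = 5$)
$y{\left(w \right)} = -6 + w$
$l{\left(T \right)} = 7 - \frac{5 + T}{2 T}$ ($l{\left(T \right)} = 7 - \frac{T + 5}{T + T} = 7 - \frac{5 + T}{2 T}$)
$L{\left(N \right)} = \sqrt{-6 + N + \frac{-5 + 13 N}{2 N}}$ ($L{\left(N \right)} = \sqrt{\frac{-5 + 13 N}{2 N} + \left(-6 + N\right)} = \sqrt{-6 + N + \frac{-5 + 13 N}{2 N}}$)
$66 L{\left(-5 \right)} = 66 \frac{\sqrt{2 - \frac{10}{-5} + 4 \left(-5\right)}}{2} = 66 \frac{\sqrt{2 - -2 - 20}}{2} = 66 \frac{\sqrt{2 + 2 - 20}}{2} = 66 \frac{\sqrt{-16}}{2} = 66 \frac{4 i}{2} = 66 \cdot 2 i = 132 i$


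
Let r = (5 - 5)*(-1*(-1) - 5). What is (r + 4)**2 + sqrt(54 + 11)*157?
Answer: 16 + 157*sqrt(65) ≈ 1281.8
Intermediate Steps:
r = 0 (r = 0*(1 - 5) = 0*(-4) = 0)
(r + 4)**2 + sqrt(54 + 11)*157 = (0 + 4)**2 + sqrt(54 + 11)*157 = 4**2 + sqrt(65)*157 = 16 + 157*sqrt(65)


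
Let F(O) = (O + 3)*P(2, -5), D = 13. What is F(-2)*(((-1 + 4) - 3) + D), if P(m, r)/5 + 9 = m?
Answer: -455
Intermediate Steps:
P(m, r) = -45 + 5*m
F(O) = -105 - 35*O (F(O) = (O + 3)*(-45 + 5*2) = (3 + O)*(-45 + 10) = (3 + O)*(-35) = -105 - 35*O)
F(-2)*(((-1 + 4) - 3) + D) = (-105 - 35*(-2))*(((-1 + 4) - 3) + 13) = (-105 + 70)*((3 - 3) + 13) = -35*(0 + 13) = -35*13 = -455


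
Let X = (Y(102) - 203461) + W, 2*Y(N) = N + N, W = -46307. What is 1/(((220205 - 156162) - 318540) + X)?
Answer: -1/504163 ≈ -1.9835e-6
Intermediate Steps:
Y(N) = N (Y(N) = (N + N)/2 = (2*N)/2 = N)
X = -249666 (X = (102 - 203461) - 46307 = -203359 - 46307 = -249666)
1/(((220205 - 156162) - 318540) + X) = 1/(((220205 - 156162) - 318540) - 249666) = 1/((64043 - 318540) - 249666) = 1/(-254497 - 249666) = 1/(-504163) = -1/504163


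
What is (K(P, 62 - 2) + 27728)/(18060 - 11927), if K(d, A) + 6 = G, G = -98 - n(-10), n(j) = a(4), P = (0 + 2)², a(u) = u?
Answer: 27620/6133 ≈ 4.5035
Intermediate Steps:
P = 4 (P = 2² = 4)
n(j) = 4
G = -102 (G = -98 - 1*4 = -98 - 4 = -102)
K(d, A) = -108 (K(d, A) = -6 - 102 = -108)
(K(P, 62 - 2) + 27728)/(18060 - 11927) = (-108 + 27728)/(18060 - 11927) = 27620/6133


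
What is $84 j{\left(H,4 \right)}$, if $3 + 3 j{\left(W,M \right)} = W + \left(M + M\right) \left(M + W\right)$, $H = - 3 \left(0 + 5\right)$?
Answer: $-2968$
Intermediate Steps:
$H = -15$ ($H = \left(-3\right) 5 = -15$)
$j{\left(W,M \right)} = -1 + \frac{W}{3} + \frac{2 M \left(M + W\right)}{3}$ ($j{\left(W,M \right)} = -1 + \frac{W + \left(M + M\right) \left(M + W\right)}{3} = -1 + \frac{W + 2 M \left(M + W\right)}{3} = -1 + \left(\frac{W}{3} + \frac{2 M \left(M + W\right)}{3}\right) = -1 + \frac{W}{3} + \frac{2 M \left(M + W\right)}{3}$)
$84 j{\left(H,4 \right)} = 84 \left(-1 + \frac{1}{3} \left(-15\right) + \frac{2 \cdot 4^{2}}{3} + \frac{2}{3} \cdot 4 \left(-15\right)\right) = 84 \left(-1 - 5 + \frac{2}{3} \cdot 16 - 40\right) = 84 \left(-1 - 5 + \frac{32}{3} - 40\right) = 84 \left(- \frac{106}{3}\right) = -2968$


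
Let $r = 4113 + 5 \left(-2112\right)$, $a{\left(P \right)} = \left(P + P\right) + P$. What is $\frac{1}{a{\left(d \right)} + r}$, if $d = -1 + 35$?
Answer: $- \frac{1}{6345} \approx -0.0001576$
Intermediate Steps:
$d = 34$
$a{\left(P \right)} = 3 P$ ($a{\left(P \right)} = 2 P + P = 3 P$)
$r = -6447$ ($r = 4113 - 10560 = -6447$)
$\frac{1}{a{\left(d \right)} + r} = \frac{1}{3 \cdot 34 - 6447} = \frac{1}{102 - 6447} = \frac{1}{-6345} = - \frac{1}{6345}$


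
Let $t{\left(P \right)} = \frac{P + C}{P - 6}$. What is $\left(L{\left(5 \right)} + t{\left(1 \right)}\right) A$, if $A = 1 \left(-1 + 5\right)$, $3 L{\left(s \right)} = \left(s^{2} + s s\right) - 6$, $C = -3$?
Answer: $\frac{904}{15} \approx 60.267$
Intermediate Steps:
$t{\left(P \right)} = \frac{-3 + P}{-6 + P}$ ($t{\left(P \right)} = \frac{P - 3}{P - 6} = \frac{-3 + P}{-6 + P}$)
$L{\left(s \right)} = -2 + \frac{2 s^{2}}{3}$ ($L{\left(s \right)} = \frac{\left(s^{2} + s s\right) - 6}{3} = \frac{\left(s^{2} + s^{2}\right) - 6}{3} = \frac{2 s^{2} - 6}{3} = \frac{-6 + 2 s^{2}}{3} = -2 + \frac{2 s^{2}}{3}$)
$A = 4$ ($A = 1 \cdot 4 = 4$)
$\left(L{\left(5 \right)} + t{\left(1 \right)}\right) A = \left(\left(-2 + \frac{2 \cdot 5^{2}}{3}\right) + \frac{-3 + 1}{-6 + 1}\right) 4 = \left(\left(-2 + \frac{2}{3} \cdot 25\right) + \frac{1}{-5} \left(-2\right)\right) 4 = \left(\left(-2 + \frac{50}{3}\right) - - \frac{2}{5}\right) 4 = \left(\frac{44}{3} + \frac{2}{5}\right) 4 = \frac{226}{15} \cdot 4 = \frac{904}{15}$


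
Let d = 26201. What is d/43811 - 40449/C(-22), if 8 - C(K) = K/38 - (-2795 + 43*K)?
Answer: 35528181757/3106900876 ≈ 11.435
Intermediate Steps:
C(K) = -2787 + 1633*K/38 (C(K) = 8 - (K/38 - (-2795 + 43*K)) = 8 - (K*(1/38) - (-2795 + 43*K)) = 8 - (K/38 - 43*(-65 + K)) = 8 - (K/38 + (2795 - 43*K)) = 8 - (2795 - 1633*K/38) = 8 + (-2795 + 1633*K/38) = -2787 + 1633*K/38)
d/43811 - 40449/C(-22) = 26201/43811 - 40449/(-2787 + (1633/38)*(-22)) = 26201*(1/43811) - 40449/(-2787 - 17963/19) = 26201/43811 - 40449/(-70916/19) = 26201/43811 - 40449*(-19/70916) = 26201/43811 + 768531/70916 = 35528181757/3106900876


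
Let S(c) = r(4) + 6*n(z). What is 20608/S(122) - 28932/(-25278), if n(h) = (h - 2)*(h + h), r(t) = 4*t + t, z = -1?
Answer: 1555206/4213 ≈ 369.14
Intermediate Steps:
r(t) = 5*t
n(h) = 2*h*(-2 + h) (n(h) = (-2 + h)*(2*h) = 2*h*(-2 + h))
S(c) = 56 (S(c) = 5*4 + 6*(2*(-1)*(-2 - 1)) = 20 + 6*(2*(-1)*(-3)) = 20 + 6*6 = 20 + 36 = 56)
20608/S(122) - 28932/(-25278) = 20608/56 - 28932/(-25278) = 20608*(1/56) - 28932*(-1/25278) = 368 + 4822/4213 = 1555206/4213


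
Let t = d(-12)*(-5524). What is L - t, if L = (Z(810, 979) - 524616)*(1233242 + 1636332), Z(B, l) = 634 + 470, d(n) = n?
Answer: -1502256490176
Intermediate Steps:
Z(B, l) = 1104
t = 66288 (t = -12*(-5524) = 66288)
L = -1502256423888 (L = (1104 - 524616)*(1233242 + 1636332) = -523512*2869574 = -1502256423888)
L - t = -1502256423888 - 1*66288 = -1502256423888 - 66288 = -1502256490176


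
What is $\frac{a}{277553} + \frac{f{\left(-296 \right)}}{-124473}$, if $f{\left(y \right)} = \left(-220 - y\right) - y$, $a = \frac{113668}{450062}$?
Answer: $- \frac{7742437514238}{2591446087172213} \approx -0.0029877$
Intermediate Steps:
$a = \frac{56834}{225031}$ ($a = 113668 \cdot \frac{1}{450062} = \frac{56834}{225031} \approx 0.25256$)
$f{\left(y \right)} = -220 - 2 y$
$\frac{a}{277553} + \frac{f{\left(-296 \right)}}{-124473} = \frac{56834}{225031 \cdot 277553} + \frac{-220 - -592}{-124473} = \frac{56834}{225031} \cdot \frac{1}{277553} + \left(-220 + 592\right) \left(- \frac{1}{124473}\right) = \frac{56834}{62458029143} + 372 \left(- \frac{1}{124473}\right) = \frac{56834}{62458029143} - \frac{124}{41491} = - \frac{7742437514238}{2591446087172213}$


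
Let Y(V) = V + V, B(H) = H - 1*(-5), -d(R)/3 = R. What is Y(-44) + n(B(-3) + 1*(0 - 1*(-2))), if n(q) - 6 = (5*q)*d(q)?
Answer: -322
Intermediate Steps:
d(R) = -3*R
B(H) = 5 + H (B(H) = H + 5 = 5 + H)
Y(V) = 2*V
n(q) = 6 - 15*q**2 (n(q) = 6 + (5*q)*(-3*q) = 6 - 15*q**2)
Y(-44) + n(B(-3) + 1*(0 - 1*(-2))) = 2*(-44) + (6 - 15*((5 - 3) + 1*(0 - 1*(-2)))**2) = -88 + (6 - 15*(2 + 1*(0 + 2))**2) = -88 + (6 - 15*(2 + 1*2)**2) = -88 + (6 - 15*(2 + 2)**2) = -88 + (6 - 15*4**2) = -88 + (6 - 15*16) = -88 + (6 - 240) = -88 - 234 = -322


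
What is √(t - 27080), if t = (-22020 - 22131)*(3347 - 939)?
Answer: 4*I*√6646418 ≈ 10312.0*I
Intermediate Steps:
t = -106315608 (t = -44151*2408 = -106315608)
√(t - 27080) = √(-106315608 - 27080) = √(-106342688) = 4*I*√6646418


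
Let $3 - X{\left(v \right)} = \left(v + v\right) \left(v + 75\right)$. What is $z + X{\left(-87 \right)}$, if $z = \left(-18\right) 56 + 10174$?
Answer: $7081$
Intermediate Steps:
$X{\left(v \right)} = 3 - 2 v \left(75 + v\right)$ ($X{\left(v \right)} = 3 - \left(v + v\right) \left(v + 75\right) = 3 - 2 v \left(75 + v\right)$)
$z = 9166$ ($z = -1008 + 10174 = 9166$)
$z + X{\left(-87 \right)} = 9166 - \left(-13053 + 15138\right) = 9166 + \left(3 + 13050 - 15138\right) = 9166 - 2085 = 7081$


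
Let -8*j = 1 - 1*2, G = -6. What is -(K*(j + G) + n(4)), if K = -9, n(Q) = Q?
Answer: -455/8 ≈ -56.875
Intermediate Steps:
j = ⅛ (j = -(1 - 1*2)/8 = -(1 - 2)/8 = -⅛*(-1) = ⅛ ≈ 0.12500)
-(K*(j + G) + n(4)) = -(-9*(⅛ - 6) + 4) = -(-9*(-47/8) + 4) = -(423/8 + 4) = -1*455/8 = -455/8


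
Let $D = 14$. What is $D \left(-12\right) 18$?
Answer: $-3024$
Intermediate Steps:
$D \left(-12\right) 18 = 14 \left(-12\right) 18 = \left(-168\right) 18 = -3024$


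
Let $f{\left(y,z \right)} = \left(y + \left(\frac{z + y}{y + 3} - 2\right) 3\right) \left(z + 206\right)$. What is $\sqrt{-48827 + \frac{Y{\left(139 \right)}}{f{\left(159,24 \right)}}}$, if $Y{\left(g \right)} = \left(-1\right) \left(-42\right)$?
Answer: $\frac{i \sqrt{204678630030953}}{64745} \approx 220.97 i$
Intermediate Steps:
$Y{\left(g \right)} = 42$
$f{\left(y,z \right)} = \left(206 + z\right) \left(-6 + y + \frac{3 \left(y + z\right)}{3 + y}\right)$ ($f{\left(y,z \right)} = \left(y + \left(\frac{y + z}{3 + y} - 2\right) 3\right) \left(206 + z\right) = \left(y + \left(-2 + \frac{y + z}{3 + y}\right) 3\right) \left(206 + z\right) = \left(y - \left(6 - \frac{3 \left(y + z\right)}{3 + y}\right)\right) \left(206 + z\right) = \left(-6 + y + \frac{3 \left(y + z\right)}{3 + y}\right) \left(206 + z\right) = \left(206 + z\right) \left(-6 + y + \frac{3 \left(y + z\right)}{3 + y}\right)$)
$\sqrt{-48827 + \frac{Y{\left(139 \right)}}{f{\left(159,24 \right)}}} = \sqrt{-48827 + \frac{42}{\frac{1}{3 + 159} \left(-3708 + 3 \cdot 24^{2} + 206 \cdot 159^{2} + 600 \cdot 24 + 24 \cdot 159^{2}\right)}} = \sqrt{-48827 + \frac{42}{\frac{1}{162} \left(-3708 + 3 \cdot 576 + 206 \cdot 25281 + 14400 + 24 \cdot 25281\right)}} = \sqrt{-48827 + \frac{42}{\frac{1}{162} \left(-3708 + 1728 + 5207886 + 14400 + 606744\right)}} = \sqrt{-48827 + \frac{42}{\frac{1}{162} \cdot 5827050}} = \sqrt{-48827 + \frac{42}{\frac{323725}{9}}} = \sqrt{-48827 + 42 \cdot \frac{9}{323725}} = \sqrt{-48827 + \frac{378}{323725}} = \sqrt{- \frac{15806520197}{323725}} = \frac{i \sqrt{204678630030953}}{64745}$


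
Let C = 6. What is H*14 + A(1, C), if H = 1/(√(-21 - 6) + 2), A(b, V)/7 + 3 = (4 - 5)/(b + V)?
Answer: -654/31 - 42*I*√3/31 ≈ -21.097 - 2.3466*I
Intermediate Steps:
A(b, V) = -21 - 7/(V + b) (A(b, V) = -21 + 7*((4 - 5)/(b + V)) = -21 + 7*(-1/(V + b)) = -21 - 7/(V + b))
H = 1/(2 + 3*I*√3) (H = 1/(√(-27) + 2) = 1/(3*I*√3 + 2) = 1/(2 + 3*I*√3) ≈ 0.064516 - 0.16762*I)
H*14 + A(1, C) = (2/31 - 3*I*√3/31)*14 + 7*(-1 - 3*6 - 3*1)/(6 + 1) = (28/31 - 42*I*√3/31) + 7*(-1 - 18 - 3)/7 = (28/31 - 42*I*√3/31) + 7*(⅐)*(-22) = (28/31 - 42*I*√3/31) - 22 = -654/31 - 42*I*√3/31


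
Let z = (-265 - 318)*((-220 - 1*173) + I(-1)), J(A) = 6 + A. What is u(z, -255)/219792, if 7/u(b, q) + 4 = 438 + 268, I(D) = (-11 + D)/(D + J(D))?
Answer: 7/154293984 ≈ 4.5368e-8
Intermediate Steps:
I(D) = (-11 + D)/(6 + 2*D) (I(D) = (-11 + D)/(D + (6 + D)) = (-11 + D)/(6 + 2*D))
z = 230868 (z = (-265 - 318)*((-220 - 1*173) + (-11 - 1)/(2*(3 - 1))) = -583*((-220 - 173) + (½)*(-12)/2) = -583*(-393 + (½)*(½)*(-12)) = -583*(-393 - 3) = -583*(-396) = 230868)
u(b, q) = 7/702 (u(b, q) = 7/(-4 + (438 + 268)) = 7/(-4 + 706) = 7/702)
u(z, -255)/219792 = (7/702)/219792 = (7/702)*(1/219792) = 7/154293984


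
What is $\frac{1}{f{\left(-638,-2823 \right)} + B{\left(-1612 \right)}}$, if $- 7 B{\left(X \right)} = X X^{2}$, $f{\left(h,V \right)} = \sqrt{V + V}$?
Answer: $\frac{14660985248}{8773244426207224919} - \frac{49 i \sqrt{5646}}{17546488852414449838} \approx 1.6711 \cdot 10^{-9} - 2.0983 \cdot 10^{-16} i$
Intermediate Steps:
$f{\left(h,V \right)} = \sqrt{2} \sqrt{V}$ ($f{\left(h,V \right)} = \sqrt{2 V} = \sqrt{2} \sqrt{V}$)
$B{\left(X \right)} = - \frac{X^{3}}{7}$ ($B{\left(X \right)} = - \frac{X X^{2}}{7} = - \frac{X^{3}}{7}$)
$\frac{1}{f{\left(-638,-2823 \right)} + B{\left(-1612 \right)}} = \frac{1}{\sqrt{2} \sqrt{-2823} - \frac{\left(-1612\right)^{3}}{7}} = \frac{1}{\sqrt{2} i \sqrt{2823} - - \frac{4188852928}{7}} = \frac{1}{i \sqrt{5646} + \frac{4188852928}{7}} = \frac{1}{\frac{4188852928}{7} + i \sqrt{5646}}$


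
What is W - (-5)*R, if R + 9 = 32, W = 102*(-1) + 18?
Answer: 31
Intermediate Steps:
W = -84 (W = -102 + 18 = -84)
R = 23 (R = -9 + 32 = 23)
W - (-5)*R = -84 - (-5)*23 = -84 - 1*(-115) = -84 + 115 = 31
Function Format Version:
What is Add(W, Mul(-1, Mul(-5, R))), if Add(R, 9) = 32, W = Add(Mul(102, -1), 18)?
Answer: 31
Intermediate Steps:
W = -84 (W = Add(-102, 18) = -84)
R = 23 (R = Add(-9, 32) = 23)
Add(W, Mul(-1, Mul(-5, R))) = Add(-84, Mul(-1, Mul(-5, 23))) = Add(-84, Mul(-1, -115)) = Add(-84, 115) = 31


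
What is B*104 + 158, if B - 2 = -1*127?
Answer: -12842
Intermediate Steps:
B = -125 (B = 2 - 1*127 = 2 - 127 = -125)
B*104 + 158 = -125*104 + 158 = -13000 + 158 = -12842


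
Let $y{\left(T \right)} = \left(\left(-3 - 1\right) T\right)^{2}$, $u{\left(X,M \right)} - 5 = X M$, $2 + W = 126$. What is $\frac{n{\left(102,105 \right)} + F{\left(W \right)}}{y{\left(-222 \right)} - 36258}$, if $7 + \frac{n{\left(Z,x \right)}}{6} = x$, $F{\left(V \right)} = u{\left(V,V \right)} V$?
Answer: $\frac{317972}{125381} \approx 2.536$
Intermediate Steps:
$W = 124$ ($W = -2 + 126 = 124$)
$u{\left(X,M \right)} = 5 + M X$ ($u{\left(X,M \right)} = 5 + X M = 5 + M X$)
$F{\left(V \right)} = V \left(5 + V^{2}\right)$ ($F{\left(V \right)} = \left(5 + V V\right) V = \left(5 + V^{2}\right) V = V \left(5 + V^{2}\right)$)
$n{\left(Z,x \right)} = -42 + 6 x$
$y{\left(T \right)} = 16 T^{2}$ ($y{\left(T \right)} = \left(- 4 T\right)^{2} = 16 T^{2}$)
$\frac{n{\left(102,105 \right)} + F{\left(W \right)}}{y{\left(-222 \right)} - 36258} = \frac{\left(-42 + 6 \cdot 105\right) + 124 \left(5 + 124^{2}\right)}{16 \left(-222\right)^{2} - 36258} = \frac{\left(-42 + 630\right) + 124 \left(5 + 15376\right)}{16 \cdot 49284 - 36258} = \frac{588 + 124 \cdot 15381}{788544 - 36258} = \frac{588 + 1907244}{752286} = 1907832 \cdot \frac{1}{752286} = \frac{317972}{125381}$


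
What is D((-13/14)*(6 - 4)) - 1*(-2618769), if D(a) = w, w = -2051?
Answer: 2616718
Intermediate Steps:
D(a) = -2051
D((-13/14)*(6 - 4)) - 1*(-2618769) = -2051 - 1*(-2618769) = -2051 + 2618769 = 2616718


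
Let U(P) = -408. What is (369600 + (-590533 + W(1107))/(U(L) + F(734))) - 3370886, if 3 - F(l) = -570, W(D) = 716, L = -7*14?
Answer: -495802007/165 ≈ -3.0049e+6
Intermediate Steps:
L = -98
F(l) = 573 (F(l) = 3 - 1*(-570) = 3 + 570 = 573)
(369600 + (-590533 + W(1107))/(U(L) + F(734))) - 3370886 = (369600 + (-590533 + 716)/(-408 + 573)) - 3370886 = (369600 - 589817/165) - 3370886 = 60394183/165 - 3370886 = -495802007/165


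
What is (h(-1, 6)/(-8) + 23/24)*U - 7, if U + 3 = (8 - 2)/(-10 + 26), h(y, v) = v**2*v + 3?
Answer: 1995/32 ≈ 62.344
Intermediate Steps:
h(y, v) = 3 + v**3 (h(y, v) = v**3 + 3 = 3 + v**3)
U = -21/8 (U = -3 + (8 - 2)/(-10 + 26) = -3 + 6/16 = -3 + 6*(1/16) = -3 + 3/8 = -21/8 ≈ -2.6250)
(h(-1, 6)/(-8) + 23/24)*U - 7 = ((3 + 6**3)/(-8) + 23/24)*(-21/8) - 7 = ((3 + 216)*(-1/8) + 23*(1/24))*(-21/8) - 7 = (219*(-1/8) + 23/24)*(-21/8) - 7 = (-219/8 + 23/24)*(-21/8) - 7 = -317/12*(-21/8) - 7 = 2219/32 - 7 = 1995/32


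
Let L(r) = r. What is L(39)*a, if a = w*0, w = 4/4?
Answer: 0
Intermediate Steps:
w = 1 (w = 4*(1/4) = 1)
a = 0 (a = 1*0 = 0)
L(39)*a = 39*0 = 0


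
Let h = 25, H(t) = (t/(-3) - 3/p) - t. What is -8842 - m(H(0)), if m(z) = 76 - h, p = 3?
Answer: -8893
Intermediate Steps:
H(t) = -1 - 4*t/3 (H(t) = (t/(-3) - 3/3) - t = (t*(-⅓) - 3*⅓) - t = (-t/3 - 1) - t = (-1 - t/3) - t = -1 - 4*t/3)
m(z) = 51 (m(z) = 76 - 1*25 = 76 - 25 = 51)
-8842 - m(H(0)) = -8842 - 1*51 = -8842 - 51 = -8893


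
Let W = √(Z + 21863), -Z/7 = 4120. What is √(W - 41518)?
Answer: √(-41518 + I*√6977) ≈ 0.205 + 203.76*I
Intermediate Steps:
Z = -28840 (Z = -7*4120 = -28840)
W = I*√6977 (W = √(-28840 + 21863) = √(-6977) = I*√6977 ≈ 83.528*I)
√(W - 41518) = √(I*√6977 - 41518) = √(-41518 + I*√6977)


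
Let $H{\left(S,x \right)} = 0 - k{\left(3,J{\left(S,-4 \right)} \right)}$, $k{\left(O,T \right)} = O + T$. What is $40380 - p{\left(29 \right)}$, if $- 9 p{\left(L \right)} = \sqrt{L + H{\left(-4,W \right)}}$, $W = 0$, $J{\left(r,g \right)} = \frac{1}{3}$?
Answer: $40380 + \frac{\sqrt{231}}{27} \approx 40381.0$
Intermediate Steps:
$J{\left(r,g \right)} = \frac{1}{3}$
$H{\left(S,x \right)} = - \frac{10}{3}$ ($H{\left(S,x \right)} = 0 - \left(3 + \frac{1}{3}\right) = 0 - \frac{10}{3} = - \frac{10}{3}$)
$p{\left(L \right)} = - \frac{\sqrt{- \frac{10}{3} + L}}{9}$ ($p{\left(L \right)} = - \frac{\sqrt{L - \frac{10}{3}}}{9} = - \frac{\sqrt{- \frac{10}{3} + L}}{9}$)
$40380 - p{\left(29 \right)} = 40380 - - \frac{\sqrt{-30 + 9 \cdot 29}}{27} = 40380 - - \frac{\sqrt{-30 + 261}}{27} = 40380 - - \frac{\sqrt{231}}{27} = 40380 + \frac{\sqrt{231}}{27}$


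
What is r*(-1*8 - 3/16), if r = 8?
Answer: -131/2 ≈ -65.500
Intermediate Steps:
r*(-1*8 - 3/16) = 8*(-1*8 - 3/16) = 8*(-8 - 3*1/16) = 8*(-8 - 3/16) = 8*(-131/16) = -131/2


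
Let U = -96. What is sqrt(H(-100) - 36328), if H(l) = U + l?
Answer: 2*I*sqrt(9131) ≈ 191.11*I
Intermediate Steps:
H(l) = -96 + l
sqrt(H(-100) - 36328) = sqrt((-96 - 100) - 36328) = sqrt(-196 - 36328) = sqrt(-36524) = 2*I*sqrt(9131)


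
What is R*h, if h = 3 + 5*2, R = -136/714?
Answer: -52/21 ≈ -2.4762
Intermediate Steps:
R = -4/21 (R = -136*1/714 = -4/21 ≈ -0.19048)
h = 13 (h = 3 + 10 = 13)
R*h = -4/21*13 = -52/21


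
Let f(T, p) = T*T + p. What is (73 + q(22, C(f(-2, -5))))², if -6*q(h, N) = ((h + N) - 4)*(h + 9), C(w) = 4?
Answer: 14884/9 ≈ 1653.8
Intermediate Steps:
f(T, p) = p + T² (f(T, p) = T² + p = p + T²)
q(h, N) = -(9 + h)*(-4 + N + h)/6 (q(h, N) = -((h + N) - 4)*(h + 9)/6 = -((N + h) - 4)*(9 + h)/6 = -(-4 + N + h)*(9 + h)/6 = -(9 + h)*(-4 + N + h)/6)
(73 + q(22, C(f(-2, -5))))² = (73 + (6 - ⅚*22 - 3/2*4 - ⅙*22² - ⅙*4*22))² = (73 + (6 - 55/3 - 6 - ⅙*484 - 44/3))² = (73 + (6 - 55/3 - 6 - 242/3 - 44/3))² = (73 - 341/3)² = (-122/3)² = 14884/9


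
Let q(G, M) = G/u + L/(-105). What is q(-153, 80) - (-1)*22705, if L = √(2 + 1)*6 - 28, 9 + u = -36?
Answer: 68126/3 - 2*√3/35 ≈ 22709.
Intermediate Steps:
u = -45 (u = -9 - 36 = -45)
L = -28 + 6*√3 (L = √3*6 - 28 = 6*√3 - 28 = -28 + 6*√3 ≈ -17.608)
q(G, M) = 4/15 - 2*√3/35 - G/45 (q(G, M) = G/(-45) + (-28 + 6*√3)/(-105) = G*(-1/45) + (-28 + 6*√3)*(-1/105) = -G/45 + (4/15 - 2*√3/35) = 4/15 - 2*√3/35 - G/45)
q(-153, 80) - (-1)*22705 = (4/15 - 2*√3/35 - 1/45*(-153)) - (-1)*22705 = (4/15 - 2*√3/35 + 17/5) - 1*(-22705) = (11/3 - 2*√3/35) + 22705 = 68126/3 - 2*√3/35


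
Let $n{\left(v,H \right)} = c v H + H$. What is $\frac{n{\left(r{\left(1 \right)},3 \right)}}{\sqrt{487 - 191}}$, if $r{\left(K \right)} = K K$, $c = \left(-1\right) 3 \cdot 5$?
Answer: $- \frac{21 \sqrt{74}}{74} \approx -2.4412$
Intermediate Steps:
$c = -15$ ($c = \left(-3\right) 5 = -15$)
$r{\left(K \right)} = K^{2}$
$n{\left(v,H \right)} = H - 15 H v$ ($n{\left(v,H \right)} = - 15 v H + H = - 15 H v + H = H - 15 H v$)
$\frac{n{\left(r{\left(1 \right)},3 \right)}}{\sqrt{487 - 191}} = \frac{3 \left(1 - 15 \cdot 1^{2}\right)}{\sqrt{487 - 191}} = \frac{3 \left(1 - 15\right)}{\sqrt{296}} = \frac{3 \left(1 - 15\right)}{2 \sqrt{74}} = 3 \left(-14\right) \frac{\sqrt{74}}{148} = - 42 \frac{\sqrt{74}}{148} = - \frac{21 \sqrt{74}}{74}$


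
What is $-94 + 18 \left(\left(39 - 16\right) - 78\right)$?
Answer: $-1084$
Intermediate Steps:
$-94 + 18 \left(\left(39 - 16\right) - 78\right) = -94 + 18 \left(23 - 78\right) = -94 + 18 \left(-55\right) = -94 - 990 = -1084$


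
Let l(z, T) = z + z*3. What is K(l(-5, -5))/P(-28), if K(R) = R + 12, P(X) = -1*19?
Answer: 8/19 ≈ 0.42105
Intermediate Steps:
l(z, T) = 4*z (l(z, T) = z + 3*z = 4*z)
P(X) = -19
K(R) = 12 + R
K(l(-5, -5))/P(-28) = (12 + 4*(-5))/(-19) = (12 - 20)*(-1/19) = -8*(-1/19) = 8/19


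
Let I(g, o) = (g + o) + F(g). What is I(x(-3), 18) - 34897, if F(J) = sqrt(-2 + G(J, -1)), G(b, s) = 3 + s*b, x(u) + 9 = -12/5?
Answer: -174452/5 + sqrt(310)/5 ≈ -34887.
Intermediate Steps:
x(u) = -57/5 (x(u) = -9 - 12/5 = -57/5)
G(b, s) = 3 + b*s
F(J) = sqrt(1 - J) (F(J) = sqrt(-2 + (3 + J*(-1))) = sqrt(-2 + (3 - J)) = sqrt(1 - J))
I(g, o) = g + o + sqrt(1 - g) (I(g, o) = (g + o) + sqrt(1 - g) = g + o + sqrt(1 - g))
I(x(-3), 18) - 34897 = (-57/5 + 18 + sqrt(1 - 1*(-57/5))) - 34897 = (-57/5 + 18 + sqrt(1 + 57/5)) - 34897 = (-57/5 + 18 + sqrt(62/5)) - 34897 = (-57/5 + 18 + sqrt(310)/5) - 34897 = (33/5 + sqrt(310)/5) - 34897 = -174452/5 + sqrt(310)/5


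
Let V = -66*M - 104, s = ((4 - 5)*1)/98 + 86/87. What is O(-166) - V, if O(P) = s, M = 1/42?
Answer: 908443/8526 ≈ 106.55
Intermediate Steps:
M = 1/42 ≈ 0.023810
s = 8341/8526 (s = -1*1*(1/98) + 86*(1/87) = -1*1/98 + 86/87 = -1/98 + 86/87 = 8341/8526 ≈ 0.97830)
O(P) = 8341/8526
V = -739/7 (V = -66*1/42 - 104 = -11/7 - 104 = -739/7 ≈ -105.57)
O(-166) - V = 8341/8526 - 1*(-739/7) = 8341/8526 + 739/7 = 908443/8526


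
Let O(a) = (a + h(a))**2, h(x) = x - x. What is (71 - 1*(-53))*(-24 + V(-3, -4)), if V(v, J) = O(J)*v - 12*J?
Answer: -2976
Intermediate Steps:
h(x) = 0
O(a) = a**2 (O(a) = (a + 0)**2 = a**2)
V(v, J) = -12*J + v*J**2 (V(v, J) = J**2*v - 12*J = v*J**2 - 12*J = -12*J + v*J**2)
(71 - 1*(-53))*(-24 + V(-3, -4)) = (71 - 1*(-53))*(-24 - 4*(-12 - 4*(-3))) = (71 + 53)*(-24 - 4*(-12 + 12)) = 124*(-24 - 4*0) = 124*(-24 + 0) = 124*(-24) = -2976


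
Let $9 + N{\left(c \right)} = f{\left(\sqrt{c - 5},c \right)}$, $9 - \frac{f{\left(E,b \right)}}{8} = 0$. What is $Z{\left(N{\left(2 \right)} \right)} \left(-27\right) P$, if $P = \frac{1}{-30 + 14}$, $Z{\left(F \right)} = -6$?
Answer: $- \frac{81}{8} \approx -10.125$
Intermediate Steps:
$f{\left(E,b \right)} = 72$ ($f{\left(E,b \right)} = 72 - 0 = 72 + 0 = 72$)
$N{\left(c \right)} = 63$ ($N{\left(c \right)} = -9 + 72 = 63$)
$P = - \frac{1}{16}$ ($P = \frac{1}{-16} = - \frac{1}{16} \approx -0.0625$)
$Z{\left(N{\left(2 \right)} \right)} \left(-27\right) P = \left(-6\right) \left(-27\right) \left(- \frac{1}{16}\right) = 162 \left(- \frac{1}{16}\right) = - \frac{81}{8}$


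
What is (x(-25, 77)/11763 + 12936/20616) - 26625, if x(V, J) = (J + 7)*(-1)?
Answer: -89674611508/3368139 ≈ -26624.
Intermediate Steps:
x(V, J) = -7 - J (x(V, J) = (7 + J)*(-1) = -7 - J)
(x(-25, 77)/11763 + 12936/20616) - 26625 = ((-7 - 1*77)/11763 + 12936/20616) - 26625 = ((-7 - 77)*(1/11763) + 12936*(1/20616)) - 26625 = (-84*1/11763 + 539/859) - 26625 = (-28/3921 + 539/859) - 26625 = 2089367/3368139 - 26625 = -89674611508/3368139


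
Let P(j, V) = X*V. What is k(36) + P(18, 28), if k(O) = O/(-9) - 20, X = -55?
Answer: -1564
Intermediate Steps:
k(O) = -20 - O/9 (k(O) = O*(-1/9) - 20 = -O/9 - 20 = -20 - O/9)
P(j, V) = -55*V
k(36) + P(18, 28) = (-20 - 1/9*36) - 55*28 = (-20 - 4) - 1540 = -24 - 1540 = -1564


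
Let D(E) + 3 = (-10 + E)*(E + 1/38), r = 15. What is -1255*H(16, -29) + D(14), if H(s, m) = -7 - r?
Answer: 525599/19 ≈ 27663.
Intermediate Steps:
H(s, m) = -22 (H(s, m) = -7 - 1*15 = -7 - 15 = -22)
D(E) = -3 + (-10 + E)*(1/38 + E) (D(E) = -3 + (-10 + E)*(E + 1/38) = -3 + (-10 + E)*(1/38 + E))
-1255*H(16, -29) + D(14) = -1255*(-22) + (-62/19 + 14**2 - 379/38*14) = 27610 + (-62/19 + 196 - 2653/19) = 27610 + 1009/19 = 525599/19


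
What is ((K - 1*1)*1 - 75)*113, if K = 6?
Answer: -7910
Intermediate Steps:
((K - 1*1)*1 - 75)*113 = ((6 - 1*1)*1 - 75)*113 = ((6 - 1)*1 - 75)*113 = (5*1 - 75)*113 = (5 - 75)*113 = -70*113 = -7910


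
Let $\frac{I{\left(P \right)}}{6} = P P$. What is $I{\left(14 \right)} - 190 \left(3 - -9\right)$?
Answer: $-1104$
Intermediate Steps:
$I{\left(P \right)} = 6 P^{2}$ ($I{\left(P \right)} = 6 P P = 6 P^{2}$)
$I{\left(14 \right)} - 190 \left(3 - -9\right) = 6 \cdot 14^{2} - 190 \left(3 - -9\right) = 6 \cdot 196 - 190 \left(3 + 9\right) = 1176 - 2280 = -1104$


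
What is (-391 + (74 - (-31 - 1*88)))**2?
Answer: 39204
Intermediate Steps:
(-391 + (74 - (-31 - 1*88)))**2 = (-391 + (74 - (-31 - 88)))**2 = (-391 + (74 - 1*(-119)))**2 = (-391 + (74 + 119))**2 = (-391 + 193)**2 = (-198)**2 = 39204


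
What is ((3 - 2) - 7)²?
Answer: 36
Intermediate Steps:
((3 - 2) - 7)² = (1 - 7)² = (-6)² = 36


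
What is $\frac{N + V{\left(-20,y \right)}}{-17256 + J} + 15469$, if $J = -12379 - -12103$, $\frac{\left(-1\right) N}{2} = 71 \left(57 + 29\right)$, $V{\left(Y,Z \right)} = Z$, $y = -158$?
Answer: $\frac{135607439}{8766} \approx 15470.0$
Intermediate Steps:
$N = -12212$ ($N = - 2 \cdot 71 \left(57 + 29\right) = - 2 \cdot 71 \cdot 86 = \left(-2\right) 6106 = -12212$)
$J = -276$ ($J = -12379 + 12103 = -276$)
$\frac{N + V{\left(-20,y \right)}}{-17256 + J} + 15469 = \frac{-12212 - 158}{-17256 - 276} + 15469 = - \frac{12370}{-17532} + 15469 = \left(-12370\right) \left(- \frac{1}{17532}\right) + 15469 = \frac{6185}{8766} + 15469 = \frac{135607439}{8766}$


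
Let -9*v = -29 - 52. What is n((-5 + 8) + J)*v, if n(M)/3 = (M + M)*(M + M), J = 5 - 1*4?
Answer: 1728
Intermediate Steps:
v = 9 (v = -(-29 - 52)/9 = -⅑*(-81) = 9)
J = 1 (J = 5 - 4 = 1)
n(M) = 12*M² (n(M) = 3*((M + M)*(M + M)) = 3*((2*M)*(2*M)) = 3*(4*M²) = 12*M²)
n((-5 + 8) + J)*v = (12*((-5 + 8) + 1)²)*9 = (12*(3 + 1)²)*9 = (12*4²)*9 = (12*16)*9 = 192*9 = 1728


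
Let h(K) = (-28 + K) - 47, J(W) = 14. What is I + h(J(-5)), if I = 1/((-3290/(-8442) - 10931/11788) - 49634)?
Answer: -21521443532693/352810433189 ≈ -61.000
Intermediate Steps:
h(K) = -75 + K
I = -7108164/352810433189 (I = 1/((-3290*(-1/8442) - 10931*1/11788) - 49634) = 1/((235/603 - 10931/11788) - 49634) = 1/(-3821213/7108164 - 49634) = 1/(-352810433189/7108164) = -7108164/352810433189 ≈ -2.0147e-5)
I + h(J(-5)) = -7108164/352810433189 + (-75 + 14) = -7108164/352810433189 - 61 = -21521443532693/352810433189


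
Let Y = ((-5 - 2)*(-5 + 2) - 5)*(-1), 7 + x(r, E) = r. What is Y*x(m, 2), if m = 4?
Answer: 48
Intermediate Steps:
x(r, E) = -7 + r
Y = -16 (Y = (-7*(-3) - 5)*(-1) = (21 - 5)*(-1) = 16*(-1) = -16)
Y*x(m, 2) = -16*(-7 + 4) = -16*(-3) = 48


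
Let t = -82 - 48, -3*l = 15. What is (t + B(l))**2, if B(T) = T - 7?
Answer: 20164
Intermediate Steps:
l = -5 (l = -1/3*15 = -5)
B(T) = -7 + T
t = -130
(t + B(l))**2 = (-130 + (-7 - 5))**2 = (-130 - 12)**2 = (-142)**2 = 20164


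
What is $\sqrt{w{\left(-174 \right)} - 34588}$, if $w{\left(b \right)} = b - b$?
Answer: $2 i \sqrt{8647} \approx 185.98 i$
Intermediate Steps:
$w{\left(b \right)} = 0$
$\sqrt{w{\left(-174 \right)} - 34588} = \sqrt{0 - 34588} = \sqrt{-34588} = 2 i \sqrt{8647}$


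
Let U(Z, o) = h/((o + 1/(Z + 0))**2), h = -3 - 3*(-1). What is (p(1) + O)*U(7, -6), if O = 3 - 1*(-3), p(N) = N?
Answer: 0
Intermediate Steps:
h = 0 (h = -3 + 3 = 0)
O = 6 (O = 3 + 3 = 6)
U(Z, o) = 0 (U(Z, o) = 0/((o + 1/(Z + 0))**2) = 0/((o + 1/Z)**2) = 0/(o + 1/Z)**2 = 0)
(p(1) + O)*U(7, -6) = (1 + 6)*0 = 7*0 = 0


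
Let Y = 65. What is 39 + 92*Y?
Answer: 6019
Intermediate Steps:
39 + 92*Y = 39 + 92*65 = 39 + 5980 = 6019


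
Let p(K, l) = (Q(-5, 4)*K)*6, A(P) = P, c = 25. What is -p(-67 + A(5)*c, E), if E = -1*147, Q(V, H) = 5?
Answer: -1740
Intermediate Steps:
E = -147
p(K, l) = 30*K (p(K, l) = (5*K)*6 = 30*K)
-p(-67 + A(5)*c, E) = -30*(-67 + 5*25) = -30*(-67 + 125) = -30*58 = -1*1740 = -1740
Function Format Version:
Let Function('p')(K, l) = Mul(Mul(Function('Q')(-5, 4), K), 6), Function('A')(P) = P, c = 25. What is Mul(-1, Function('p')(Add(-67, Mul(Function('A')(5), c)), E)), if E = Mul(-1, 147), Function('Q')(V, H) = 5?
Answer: -1740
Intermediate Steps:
E = -147
Function('p')(K, l) = Mul(30, K) (Function('p')(K, l) = Mul(Mul(5, K), 6) = Mul(30, K))
Mul(-1, Function('p')(Add(-67, Mul(Function('A')(5), c)), E)) = Mul(-1, Mul(30, Add(-67, Mul(5, 25)))) = Mul(-1, Mul(30, Add(-67, 125))) = Mul(-1, Mul(30, 58)) = Mul(-1, 1740) = -1740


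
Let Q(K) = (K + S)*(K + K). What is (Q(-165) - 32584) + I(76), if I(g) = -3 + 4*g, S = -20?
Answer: 28767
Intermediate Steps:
Q(K) = 2*K*(-20 + K) (Q(K) = (K - 20)*(K + K) = (-20 + K)*(2*K) = 2*K*(-20 + K))
(Q(-165) - 32584) + I(76) = (2*(-165)*(-20 - 165) - 32584) + (-3 + 4*76) = (2*(-165)*(-185) - 32584) + (-3 + 304) = (61050 - 32584) + 301 = 28466 + 301 = 28767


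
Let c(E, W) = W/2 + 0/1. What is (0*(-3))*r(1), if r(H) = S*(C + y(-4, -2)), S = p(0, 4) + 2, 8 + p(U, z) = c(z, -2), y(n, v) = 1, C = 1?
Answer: 0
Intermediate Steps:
c(E, W) = W/2 (c(E, W) = W*(1/2) + 0*1 = W/2 + 0 = W/2)
p(U, z) = -9 (p(U, z) = -8 + (1/2)*(-2) = -8 - 1 = -9)
S = -7 (S = -9 + 2 = -7)
r(H) = -14 (r(H) = -7*(1 + 1) = -7*2 = -14)
(0*(-3))*r(1) = (0*(-3))*(-14) = 0*(-14) = 0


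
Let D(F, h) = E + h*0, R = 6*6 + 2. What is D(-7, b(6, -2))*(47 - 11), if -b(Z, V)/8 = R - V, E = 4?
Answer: 144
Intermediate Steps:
R = 38 (R = 36 + 2 = 38)
b(Z, V) = -304 + 8*V (b(Z, V) = -8*(38 - V) = -304 + 8*V)
D(F, h) = 4 (D(F, h) = 4 + h*0 = 4 + 0 = 4)
D(-7, b(6, -2))*(47 - 11) = 4*(47 - 11) = 4*36 = 144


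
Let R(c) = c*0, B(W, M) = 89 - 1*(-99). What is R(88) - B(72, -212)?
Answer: -188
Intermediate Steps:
B(W, M) = 188 (B(W, M) = 89 + 99 = 188)
R(c) = 0
R(88) - B(72, -212) = 0 - 1*188 = 0 - 188 = -188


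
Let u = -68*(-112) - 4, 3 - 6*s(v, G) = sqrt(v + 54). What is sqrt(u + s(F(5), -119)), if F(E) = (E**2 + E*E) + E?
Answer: sqrt(274050 - 6*sqrt(109))/6 ≈ 87.240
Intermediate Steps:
F(E) = E + 2*E**2 (F(E) = (E**2 + E**2) + E = 2*E**2 + E = E + 2*E**2)
s(v, G) = 1/2 - sqrt(54 + v)/6 (s(v, G) = 1/2 - sqrt(v + 54)/6 = 1/2 - sqrt(54 + v)/6)
u = 7612 (u = 7616 - 4 = 7612)
sqrt(u + s(F(5), -119)) = sqrt(7612 + (1/2 - sqrt(54 + 5*(1 + 2*5))/6)) = sqrt(7612 + (1/2 - sqrt(54 + 5*(1 + 10))/6)) = sqrt(7612 + (1/2 - sqrt(54 + 5*11)/6)) = sqrt(7612 + (1/2 - sqrt(54 + 55)/6)) = sqrt(7612 + (1/2 - sqrt(109)/6)) = sqrt(15225/2 - sqrt(109)/6)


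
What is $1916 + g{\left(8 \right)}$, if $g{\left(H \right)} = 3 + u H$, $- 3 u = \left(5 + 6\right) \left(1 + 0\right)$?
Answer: $\frac{5669}{3} \approx 1889.7$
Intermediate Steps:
$u = - \frac{11}{3}$ ($u = - \frac{\left(5 + 6\right) \left(1 + 0\right)}{3} = - \frac{11 \cdot 1}{3} = \left(- \frac{1}{3}\right) 11 = - \frac{11}{3} \approx -3.6667$)
$g{\left(H \right)} = 3 - \frac{11 H}{3}$
$1916 + g{\left(8 \right)} = 1916 + \left(3 - \frac{88}{3}\right) = 1916 - \frac{79}{3} = \frac{5669}{3}$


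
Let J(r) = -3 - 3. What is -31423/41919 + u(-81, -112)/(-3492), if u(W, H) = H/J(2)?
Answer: -27627901/36595287 ≈ -0.75496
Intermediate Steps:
J(r) = -6
u(W, H) = -H/6 (u(W, H) = H/(-6) = H*(-1/6) = -H/6)
-31423/41919 + u(-81, -112)/(-3492) = -31423/41919 - 1/6*(-112)/(-3492) = -31423*1/41919 + (56/3)*(-1/3492) = -31423/41919 - 14/2619 = -27627901/36595287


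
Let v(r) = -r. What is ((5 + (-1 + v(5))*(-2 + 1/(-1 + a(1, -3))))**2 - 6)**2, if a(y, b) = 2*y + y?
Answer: 36100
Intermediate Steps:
a(y, b) = 3*y
((5 + (-1 + v(5))*(-2 + 1/(-1 + a(1, -3))))**2 - 6)**2 = ((5 + (-1 - 1*5)*(-2 + 1/(-1 + 3*1)))**2 - 6)**2 = ((5 + (-1 - 5)*(-2 + 1/(-1 + 3)))**2 - 6)**2 = ((5 - 6*(-2 + 1/2))**2 - 6)**2 = ((5 - 6*(-3/2))**2 - 6)**2 = ((5 + 9)**2 - 6)**2 = (14**2 - 6)**2 = (196 - 6)**2 = 190**2 = 36100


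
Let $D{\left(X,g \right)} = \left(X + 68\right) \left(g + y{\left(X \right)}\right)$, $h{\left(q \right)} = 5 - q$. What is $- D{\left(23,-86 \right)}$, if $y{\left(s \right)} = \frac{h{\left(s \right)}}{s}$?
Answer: $\frac{181636}{23} \approx 7897.2$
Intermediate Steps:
$y{\left(s \right)} = \frac{5 - s}{s}$
$D{\left(X,g \right)} = \left(68 + X\right) \left(g + \frac{5 - X}{X}\right)$ ($D{\left(X,g \right)} = \left(X + 68\right) \left(g + \frac{5 - X}{X}\right) = \left(68 + X\right) \left(g + \frac{5 - X}{X}\right)$)
$- D{\left(23,-86 \right)} = - (-63 - 23 + 68 \left(-86\right) + \frac{340}{23} + 23 \left(-86\right)) = - (-63 - 23 - 5848 + 340 \cdot \frac{1}{23} - 1978) = - (-63 - 23 - 5848 + \frac{340}{23} - 1978) = \left(-1\right) \left(- \frac{181636}{23}\right) = \frac{181636}{23}$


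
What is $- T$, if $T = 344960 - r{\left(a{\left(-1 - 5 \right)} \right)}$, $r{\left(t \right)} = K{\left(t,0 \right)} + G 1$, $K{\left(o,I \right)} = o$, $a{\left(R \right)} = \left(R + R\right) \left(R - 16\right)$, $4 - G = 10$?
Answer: $-344702$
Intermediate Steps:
$G = -6$ ($G = 4 - 10 = -6$)
$a{\left(R \right)} = 2 R \left(-16 + R\right)$
$r{\left(t \right)} = -6 + t$ ($r{\left(t \right)} = t - 6 = -6 + t$)
$T = 344702$ ($T = 344960 - \left(-6 + 2 \left(-1 - 5\right) \left(-16 - 6\right)\right) = 344960 - \left(-6 + 2 \left(-6\right) \left(-16 - 6\right)\right) = 344960 - \left(-6 + 2 \left(-6\right) \left(-22\right)\right) = 344960 - \left(-6 + 264\right) = 344960 - 258 = 344702$)
$- T = \left(-1\right) 344702 = -344702$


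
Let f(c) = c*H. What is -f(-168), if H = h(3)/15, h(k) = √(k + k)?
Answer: 56*√6/5 ≈ 27.434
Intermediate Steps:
h(k) = √2*√k (h(k) = √(2*k) = √2*√k)
H = √6/15 (H = (√2*√3)/15 = √6*(1/15) = √6/15 ≈ 0.16330)
f(c) = c*√6/15 (f(c) = c*(√6/15) = c*√6/15)
-f(-168) = -(-168)*√6/15 = -(-56)*√6/5 = 56*√6/5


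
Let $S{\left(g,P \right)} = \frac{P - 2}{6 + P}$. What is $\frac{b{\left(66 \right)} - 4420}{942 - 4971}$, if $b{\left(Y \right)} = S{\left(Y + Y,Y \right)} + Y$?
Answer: $\frac{39178}{36261} \approx 1.0804$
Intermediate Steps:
$S{\left(g,P \right)} = \frac{-2 + P}{6 + P}$
$b{\left(Y \right)} = Y + \frac{-2 + Y}{6 + Y}$ ($b{\left(Y \right)} = \frac{-2 + Y}{6 + Y} + Y = Y + \frac{-2 + Y}{6 + Y}$)
$\frac{b{\left(66 \right)} - 4420}{942 - 4971} = \frac{\frac{-2 + 66 + 66 \left(6 + 66\right)}{6 + 66} - 4420}{942 - 4971} = \frac{\frac{-2 + 66 + 66 \cdot 72}{72} - 4420}{-4029} = \left(\frac{-2 + 66 + 4752}{72} - 4420\right) \left(- \frac{1}{4029}\right) = \left(\frac{1}{72} \cdot 4816 - 4420\right) \left(- \frac{1}{4029}\right) = \left(\frac{602}{9} - 4420\right) \left(- \frac{1}{4029}\right) = \left(- \frac{39178}{9}\right) \left(- \frac{1}{4029}\right) = \frac{39178}{36261}$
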